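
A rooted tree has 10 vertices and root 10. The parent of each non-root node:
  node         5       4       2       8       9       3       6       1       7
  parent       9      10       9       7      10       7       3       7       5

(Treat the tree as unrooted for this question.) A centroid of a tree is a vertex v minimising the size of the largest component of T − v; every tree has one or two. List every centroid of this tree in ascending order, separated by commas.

5, 7

Removing 7 splits the tree into components of sizes 5, 2, 1, 1; the largest is 5 ≤ ⌊10/2⌋ = 5.
5 is adjacent to 7 and is also a centroid (the largest component after removing it is likewise 5).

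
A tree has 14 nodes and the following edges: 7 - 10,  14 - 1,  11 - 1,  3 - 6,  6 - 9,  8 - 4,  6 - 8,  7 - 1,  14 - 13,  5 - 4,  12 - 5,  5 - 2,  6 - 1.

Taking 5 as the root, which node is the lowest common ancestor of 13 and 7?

13's ancestor chain is 13, 14, 1, 6, 8, 4, 5 and 7's is 7, 1, 6, 8, 4, 5; they first meet at 1.

1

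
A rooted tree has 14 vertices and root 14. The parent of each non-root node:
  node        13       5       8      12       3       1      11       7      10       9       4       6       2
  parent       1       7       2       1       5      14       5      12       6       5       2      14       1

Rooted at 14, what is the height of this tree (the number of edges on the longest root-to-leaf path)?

The longest root-to-leaf path is 14–1–12–7–5–9 (5 edges).

5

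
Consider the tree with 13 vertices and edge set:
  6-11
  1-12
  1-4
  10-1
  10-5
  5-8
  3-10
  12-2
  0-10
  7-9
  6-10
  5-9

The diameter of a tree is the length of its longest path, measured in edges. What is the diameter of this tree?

A longest path is 2 - 12 - 1 - 10 - 5 - 9 - 7, with 6 edges.

6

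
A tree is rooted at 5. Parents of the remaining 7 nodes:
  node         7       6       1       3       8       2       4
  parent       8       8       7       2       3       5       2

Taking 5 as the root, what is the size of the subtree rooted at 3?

Descendants of 3 (including itself): 3, 8, 7, 6, 1. That's 5.

5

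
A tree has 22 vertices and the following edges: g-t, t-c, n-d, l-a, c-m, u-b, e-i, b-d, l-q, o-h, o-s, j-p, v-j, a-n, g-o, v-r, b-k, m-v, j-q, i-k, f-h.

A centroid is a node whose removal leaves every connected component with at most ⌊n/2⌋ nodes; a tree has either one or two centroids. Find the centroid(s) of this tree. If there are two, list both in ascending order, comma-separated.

Removing j splits the tree into components of sizes 10, 10, 1; the largest is 10 ≤ ⌊22/2⌋ = 11.
Every other node leaves some component of size > 11, so the centroid is unique.

j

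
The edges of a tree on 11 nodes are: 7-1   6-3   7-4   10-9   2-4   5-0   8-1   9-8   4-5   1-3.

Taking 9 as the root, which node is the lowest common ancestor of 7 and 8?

8

7's ancestor chain is 7, 1, 8, 9 and 8's is 8, 9; they first meet at 8.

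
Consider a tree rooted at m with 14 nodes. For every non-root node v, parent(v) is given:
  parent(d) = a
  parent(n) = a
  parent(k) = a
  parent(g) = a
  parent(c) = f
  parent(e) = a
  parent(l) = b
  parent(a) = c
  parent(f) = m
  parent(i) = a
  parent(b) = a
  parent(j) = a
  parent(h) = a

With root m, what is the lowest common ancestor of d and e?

Path d→root: d a c f m; path e→root: e a c f m.
First common node: a.

a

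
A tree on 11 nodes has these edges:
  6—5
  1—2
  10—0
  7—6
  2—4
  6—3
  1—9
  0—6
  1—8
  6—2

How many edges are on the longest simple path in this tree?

A longest path is 10 – 0 – 6 – 2 – 1 – 9, with 5 edges.

5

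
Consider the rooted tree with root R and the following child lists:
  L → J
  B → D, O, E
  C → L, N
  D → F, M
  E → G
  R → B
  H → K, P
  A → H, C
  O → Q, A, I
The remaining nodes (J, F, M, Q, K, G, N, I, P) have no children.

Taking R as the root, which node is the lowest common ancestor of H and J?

A

Ancestors of H (toward the root): H, A, O, B, R.
Ancestors of J: J, L, C, A, O, B, R.
The deepest node appearing in both lists is A.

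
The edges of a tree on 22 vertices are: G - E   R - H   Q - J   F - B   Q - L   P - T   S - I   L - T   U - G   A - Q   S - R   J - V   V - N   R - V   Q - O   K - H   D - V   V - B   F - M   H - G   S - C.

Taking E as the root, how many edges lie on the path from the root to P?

Climbing from P to the root: P → T → L → Q → J → V → R → H → G → E. That's 9 steps.

9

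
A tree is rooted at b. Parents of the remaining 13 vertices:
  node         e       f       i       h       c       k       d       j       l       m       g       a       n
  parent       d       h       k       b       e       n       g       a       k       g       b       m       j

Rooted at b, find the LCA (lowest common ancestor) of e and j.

Path e→root: e d g b; path j→root: j a m g b.
First common node: g.

g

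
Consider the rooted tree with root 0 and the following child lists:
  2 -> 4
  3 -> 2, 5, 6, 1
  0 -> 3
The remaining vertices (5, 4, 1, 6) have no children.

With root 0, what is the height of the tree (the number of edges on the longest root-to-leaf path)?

3

The longest root-to-leaf path is 0–3–2–4 (3 edges).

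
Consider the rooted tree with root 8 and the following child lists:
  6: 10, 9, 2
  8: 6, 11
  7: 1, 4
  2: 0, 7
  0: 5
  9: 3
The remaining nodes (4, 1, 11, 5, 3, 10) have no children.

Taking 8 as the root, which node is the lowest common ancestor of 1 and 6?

1's ancestor chain is 1, 7, 2, 6, 8 and 6's is 6, 8; they first meet at 6.

6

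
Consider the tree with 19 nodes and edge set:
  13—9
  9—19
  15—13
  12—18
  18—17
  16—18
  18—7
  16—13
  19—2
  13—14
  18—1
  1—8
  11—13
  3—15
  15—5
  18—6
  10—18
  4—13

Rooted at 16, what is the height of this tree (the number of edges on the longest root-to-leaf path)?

4

The longest root-to-leaf path is 16 → 13 → 9 → 19 → 2 (4 edges).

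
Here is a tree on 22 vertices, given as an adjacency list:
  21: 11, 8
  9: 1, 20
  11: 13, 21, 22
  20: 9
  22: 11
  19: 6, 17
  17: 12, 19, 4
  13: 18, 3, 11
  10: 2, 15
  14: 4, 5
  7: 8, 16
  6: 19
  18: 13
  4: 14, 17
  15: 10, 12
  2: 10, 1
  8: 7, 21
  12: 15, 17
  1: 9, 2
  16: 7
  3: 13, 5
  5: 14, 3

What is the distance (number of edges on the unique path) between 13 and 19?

Walking from 13: 13–3–5–14–4–17–19. Length 6.

6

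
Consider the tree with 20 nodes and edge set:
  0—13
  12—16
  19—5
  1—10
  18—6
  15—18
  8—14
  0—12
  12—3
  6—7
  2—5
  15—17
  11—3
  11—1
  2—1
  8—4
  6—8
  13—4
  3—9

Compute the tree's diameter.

14

BFS from 19 reaches 17 last, at distance 14; BFS from 17 confirms no node is farther.
Path: 19–5–2–1–11–3–12–0–13–4–8–6–18–15–17.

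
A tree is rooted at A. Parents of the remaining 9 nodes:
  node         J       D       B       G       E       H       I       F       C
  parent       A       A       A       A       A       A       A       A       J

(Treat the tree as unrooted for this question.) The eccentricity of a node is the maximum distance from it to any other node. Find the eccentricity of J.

2

Distances from J peak at 2, attained at F (H, I, G, E, D, B also at distance 2).
J–A–F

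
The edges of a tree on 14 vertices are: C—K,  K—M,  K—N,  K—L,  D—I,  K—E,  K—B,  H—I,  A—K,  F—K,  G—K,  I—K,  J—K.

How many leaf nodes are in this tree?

12

Exactly 12 nodes have a single neighbour: A, B, C, D, E, F, G, H, J, L, M, N.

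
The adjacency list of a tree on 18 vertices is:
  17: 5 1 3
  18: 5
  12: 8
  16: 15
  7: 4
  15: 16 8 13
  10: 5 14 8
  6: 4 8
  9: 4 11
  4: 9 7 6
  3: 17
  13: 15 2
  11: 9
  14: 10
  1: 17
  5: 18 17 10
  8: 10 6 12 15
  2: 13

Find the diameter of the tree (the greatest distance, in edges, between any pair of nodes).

8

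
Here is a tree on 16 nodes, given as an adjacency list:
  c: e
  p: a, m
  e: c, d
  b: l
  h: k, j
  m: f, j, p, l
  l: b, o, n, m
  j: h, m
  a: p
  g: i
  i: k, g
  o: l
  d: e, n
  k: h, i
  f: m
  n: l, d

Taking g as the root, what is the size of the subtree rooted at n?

Descendants of n (including itself): n, d, e, c. That's 4.

4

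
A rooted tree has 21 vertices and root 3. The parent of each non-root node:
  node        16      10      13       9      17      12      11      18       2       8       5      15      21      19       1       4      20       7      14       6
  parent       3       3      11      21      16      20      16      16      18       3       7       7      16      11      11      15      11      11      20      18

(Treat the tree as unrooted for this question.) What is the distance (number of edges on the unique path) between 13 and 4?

The path is 13 - 11 - 7 - 15 - 4, which has 4 edges.

4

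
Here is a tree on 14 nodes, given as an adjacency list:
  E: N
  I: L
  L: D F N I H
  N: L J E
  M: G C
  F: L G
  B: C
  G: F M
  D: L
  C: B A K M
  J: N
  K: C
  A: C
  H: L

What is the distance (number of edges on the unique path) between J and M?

J – N – L – F – G – M: 5 edges.

5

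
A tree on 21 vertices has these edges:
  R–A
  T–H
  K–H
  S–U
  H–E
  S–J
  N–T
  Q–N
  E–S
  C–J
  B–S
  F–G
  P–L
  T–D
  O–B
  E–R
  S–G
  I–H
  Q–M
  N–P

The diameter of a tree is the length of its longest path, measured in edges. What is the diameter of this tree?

BFS from O reaches M last, at distance 8; BFS from M confirms no node is farther.
Path: O–B–S–E–H–T–N–Q–M.

8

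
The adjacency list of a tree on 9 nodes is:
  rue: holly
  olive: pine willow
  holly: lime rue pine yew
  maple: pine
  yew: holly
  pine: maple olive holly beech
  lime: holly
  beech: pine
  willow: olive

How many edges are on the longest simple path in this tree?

4

A longest path is willow – olive – pine – holly – rue, with 4 edges.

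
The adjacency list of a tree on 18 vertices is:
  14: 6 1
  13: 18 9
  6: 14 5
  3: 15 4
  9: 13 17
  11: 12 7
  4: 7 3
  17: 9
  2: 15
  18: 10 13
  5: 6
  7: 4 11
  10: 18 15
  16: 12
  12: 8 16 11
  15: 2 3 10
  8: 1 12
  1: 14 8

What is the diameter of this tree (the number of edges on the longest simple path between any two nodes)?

A longest path is 5–6–14–1–8–12–11–7–4–3–15–10–18–13–9–17, with 15 edges.

15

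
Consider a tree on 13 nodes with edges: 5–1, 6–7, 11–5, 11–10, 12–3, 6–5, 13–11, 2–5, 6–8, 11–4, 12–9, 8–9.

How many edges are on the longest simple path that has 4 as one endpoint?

7

A farthest node from 4 is 3.
The path 4 – 11 – 5 – 6 – 8 – 9 – 12 – 3 has 7 edges.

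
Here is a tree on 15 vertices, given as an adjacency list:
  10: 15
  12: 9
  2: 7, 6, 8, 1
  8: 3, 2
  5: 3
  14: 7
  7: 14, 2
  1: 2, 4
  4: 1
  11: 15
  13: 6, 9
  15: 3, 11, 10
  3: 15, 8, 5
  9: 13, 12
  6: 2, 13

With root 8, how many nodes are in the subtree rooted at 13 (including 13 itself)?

3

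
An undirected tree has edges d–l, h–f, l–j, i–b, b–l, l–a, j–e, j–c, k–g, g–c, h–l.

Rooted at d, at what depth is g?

4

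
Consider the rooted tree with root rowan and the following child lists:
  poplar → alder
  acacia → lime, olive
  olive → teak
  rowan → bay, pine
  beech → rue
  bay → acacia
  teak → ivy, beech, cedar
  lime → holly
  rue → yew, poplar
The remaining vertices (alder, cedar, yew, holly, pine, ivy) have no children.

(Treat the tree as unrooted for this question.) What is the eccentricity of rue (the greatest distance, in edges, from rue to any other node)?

A farthest node from rue is pine.
The path rue-beech-teak-olive-acacia-bay-rowan-pine has 7 edges.

7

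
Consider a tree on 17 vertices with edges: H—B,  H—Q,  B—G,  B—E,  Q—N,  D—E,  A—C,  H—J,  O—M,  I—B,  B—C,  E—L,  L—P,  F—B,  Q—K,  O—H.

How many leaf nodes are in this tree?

Degree-1 nodes: A, D, F, G, I, J, K, M, N, P — 10 of them.

10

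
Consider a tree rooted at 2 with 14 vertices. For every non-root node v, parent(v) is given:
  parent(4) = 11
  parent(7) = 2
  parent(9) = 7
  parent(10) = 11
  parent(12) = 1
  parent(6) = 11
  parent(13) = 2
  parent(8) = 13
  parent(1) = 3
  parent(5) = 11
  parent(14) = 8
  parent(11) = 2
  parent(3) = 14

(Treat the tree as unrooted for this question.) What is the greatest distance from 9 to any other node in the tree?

A farthest node from 9 is 12.
The path 9 – 7 – 2 – 13 – 8 – 14 – 3 – 1 – 12 has 8 edges.

8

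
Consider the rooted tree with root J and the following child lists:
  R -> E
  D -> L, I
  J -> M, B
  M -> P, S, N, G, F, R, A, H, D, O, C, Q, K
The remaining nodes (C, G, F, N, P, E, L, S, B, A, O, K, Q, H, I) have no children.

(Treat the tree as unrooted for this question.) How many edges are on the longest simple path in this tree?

4

BFS from I reaches E last, at distance 4; BFS from E confirms no node is farther.
Path: I – D – M – R – E.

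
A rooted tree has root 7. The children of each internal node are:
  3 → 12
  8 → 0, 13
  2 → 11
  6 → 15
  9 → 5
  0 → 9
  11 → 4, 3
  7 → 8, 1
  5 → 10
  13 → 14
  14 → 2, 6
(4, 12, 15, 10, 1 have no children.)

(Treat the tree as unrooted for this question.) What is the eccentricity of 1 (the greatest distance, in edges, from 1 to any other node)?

8

The node farthest from 1 is 12, via 1–7–8–13–14–2–11–3–12 — 8 edges.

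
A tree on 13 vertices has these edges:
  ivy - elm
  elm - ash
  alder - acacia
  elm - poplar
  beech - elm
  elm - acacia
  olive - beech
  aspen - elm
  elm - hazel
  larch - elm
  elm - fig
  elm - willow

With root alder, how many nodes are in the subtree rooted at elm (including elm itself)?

11

The subtree rooted at elm contains: elm, ivy, larch, beech, fig, hazel, ash, poplar, aspen, willow, olive — 11 nodes.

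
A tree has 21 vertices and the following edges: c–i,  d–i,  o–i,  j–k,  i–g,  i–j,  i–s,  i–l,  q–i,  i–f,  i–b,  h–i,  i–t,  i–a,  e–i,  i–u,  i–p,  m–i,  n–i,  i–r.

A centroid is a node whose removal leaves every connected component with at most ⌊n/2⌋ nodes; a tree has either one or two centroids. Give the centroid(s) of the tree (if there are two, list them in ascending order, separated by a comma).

If i is removed the pieces have sizes 2, 1, 1, 1, 1, 1, 1, 1, 1, 1, 1, 1, 1, 1, 1, 1, 1, 1, 1, all ≤ ⌊21/2⌋ = 10.
No neighbour of i does as well, so i is the unique centroid.

i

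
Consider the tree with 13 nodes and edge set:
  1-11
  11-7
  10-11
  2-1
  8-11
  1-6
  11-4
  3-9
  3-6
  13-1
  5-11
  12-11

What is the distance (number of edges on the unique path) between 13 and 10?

3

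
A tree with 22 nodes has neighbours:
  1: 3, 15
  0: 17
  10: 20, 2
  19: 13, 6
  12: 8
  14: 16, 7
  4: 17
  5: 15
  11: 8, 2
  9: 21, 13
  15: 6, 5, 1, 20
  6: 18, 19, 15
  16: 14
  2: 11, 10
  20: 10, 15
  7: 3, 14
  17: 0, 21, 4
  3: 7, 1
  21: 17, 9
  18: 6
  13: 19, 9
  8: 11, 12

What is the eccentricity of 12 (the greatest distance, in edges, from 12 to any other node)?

Distances from 12 peak at 13, attained at 4 (0 also at distance 13).
12–8–11–2–10–20–15–6–19–13–9–21–17–4

13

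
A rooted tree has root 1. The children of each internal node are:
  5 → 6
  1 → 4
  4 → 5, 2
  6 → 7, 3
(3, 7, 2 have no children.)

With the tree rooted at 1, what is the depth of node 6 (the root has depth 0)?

Path from 1 to 6: 1 → 4 → 5 → 6, which has 3 edges.

3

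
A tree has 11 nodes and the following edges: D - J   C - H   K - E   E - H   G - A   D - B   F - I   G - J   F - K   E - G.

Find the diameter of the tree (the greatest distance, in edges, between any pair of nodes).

7

BFS from B reaches I last, at distance 7; BFS from I confirms no node is farther.
Path: B-D-J-G-E-K-F-I.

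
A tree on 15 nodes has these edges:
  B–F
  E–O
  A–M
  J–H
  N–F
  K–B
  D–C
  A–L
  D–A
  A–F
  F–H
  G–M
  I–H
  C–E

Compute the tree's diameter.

Starting from O, a farthest node is J at distance 7.
One longest path: O-E-C-D-A-F-H-J.
So the diameter is 7.

7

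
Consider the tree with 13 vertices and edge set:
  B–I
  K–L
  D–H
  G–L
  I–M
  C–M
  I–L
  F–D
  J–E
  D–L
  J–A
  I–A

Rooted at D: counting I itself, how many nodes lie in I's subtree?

The subtree rooted at I contains: I, A, M, B, J, C, E — 7 nodes.

7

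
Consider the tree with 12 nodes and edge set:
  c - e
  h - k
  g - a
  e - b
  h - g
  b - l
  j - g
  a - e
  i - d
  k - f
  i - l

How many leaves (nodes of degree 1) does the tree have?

4

Degree-1 nodes: c, d, f, j — 4 of them.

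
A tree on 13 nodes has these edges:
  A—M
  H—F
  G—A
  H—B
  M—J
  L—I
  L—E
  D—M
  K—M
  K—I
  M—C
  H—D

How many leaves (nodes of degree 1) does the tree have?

6

Degree-1 nodes: B, C, E, F, G, J — 6 of them.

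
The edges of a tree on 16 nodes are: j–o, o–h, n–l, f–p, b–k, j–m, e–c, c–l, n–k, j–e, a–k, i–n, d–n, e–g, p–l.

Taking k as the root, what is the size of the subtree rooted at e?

6

e's subtree: {e, j, g, m, o, h}, size 6.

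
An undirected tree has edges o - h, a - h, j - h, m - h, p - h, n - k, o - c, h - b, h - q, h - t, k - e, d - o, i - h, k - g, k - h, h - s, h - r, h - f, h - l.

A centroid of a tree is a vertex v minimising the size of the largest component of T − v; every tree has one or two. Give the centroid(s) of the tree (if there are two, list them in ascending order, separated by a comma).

h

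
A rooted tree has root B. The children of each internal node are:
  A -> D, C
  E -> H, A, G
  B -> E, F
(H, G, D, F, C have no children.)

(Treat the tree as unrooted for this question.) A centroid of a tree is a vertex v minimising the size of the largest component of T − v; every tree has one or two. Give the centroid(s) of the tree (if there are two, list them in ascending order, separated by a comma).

If E is removed the pieces have sizes 3, 2, 1, 1, all ≤ ⌊8/2⌋ = 4.
No neighbour of E does as well, so E is the unique centroid.

E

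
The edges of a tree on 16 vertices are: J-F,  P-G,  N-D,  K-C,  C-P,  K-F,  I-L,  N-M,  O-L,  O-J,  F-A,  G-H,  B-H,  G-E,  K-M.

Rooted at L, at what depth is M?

5

L–O–J–F–K–M — 5 edges.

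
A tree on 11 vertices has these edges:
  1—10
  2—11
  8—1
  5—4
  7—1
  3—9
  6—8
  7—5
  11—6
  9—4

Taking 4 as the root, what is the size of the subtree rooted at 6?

3

6's subtree: {6, 11, 2}, size 3.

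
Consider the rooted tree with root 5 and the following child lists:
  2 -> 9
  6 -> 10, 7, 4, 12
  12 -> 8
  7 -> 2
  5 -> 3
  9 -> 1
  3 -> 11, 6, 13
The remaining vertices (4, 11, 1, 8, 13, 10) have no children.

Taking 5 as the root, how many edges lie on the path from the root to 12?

3

5–3–6–12 — 3 edges.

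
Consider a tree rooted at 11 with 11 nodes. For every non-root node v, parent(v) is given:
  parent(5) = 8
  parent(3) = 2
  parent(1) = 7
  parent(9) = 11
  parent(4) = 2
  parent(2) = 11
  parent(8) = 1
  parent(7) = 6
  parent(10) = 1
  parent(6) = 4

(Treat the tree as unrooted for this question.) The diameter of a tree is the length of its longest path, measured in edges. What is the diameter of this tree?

A longest path is 5 - 8 - 1 - 7 - 6 - 4 - 2 - 11 - 9, with 8 edges.

8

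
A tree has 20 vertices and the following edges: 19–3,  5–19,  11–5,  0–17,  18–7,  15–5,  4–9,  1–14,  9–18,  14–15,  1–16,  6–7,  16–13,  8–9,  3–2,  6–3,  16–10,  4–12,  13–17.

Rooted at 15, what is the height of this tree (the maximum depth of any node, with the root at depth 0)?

9

12 sits deepest: 15-5-19-3-6-7-18-9-4-12 — 9 edges from the root.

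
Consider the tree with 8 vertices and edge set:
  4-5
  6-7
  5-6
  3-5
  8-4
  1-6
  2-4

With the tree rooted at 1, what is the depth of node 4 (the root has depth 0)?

3

Climbing from 4 to the root: 4 → 5 → 6 → 1. That's 3 steps.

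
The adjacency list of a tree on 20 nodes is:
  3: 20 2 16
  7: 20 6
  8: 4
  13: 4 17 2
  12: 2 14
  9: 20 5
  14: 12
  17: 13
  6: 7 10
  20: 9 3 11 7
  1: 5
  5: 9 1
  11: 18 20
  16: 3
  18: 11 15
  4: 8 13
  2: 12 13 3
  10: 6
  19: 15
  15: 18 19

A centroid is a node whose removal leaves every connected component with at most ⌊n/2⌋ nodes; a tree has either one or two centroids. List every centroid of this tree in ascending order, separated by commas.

20

Delete 20: the remaining components have sizes 9, 4, 3, 3. Max 9 ≤ 10, so 20 is a centroid.
No neighbour of 20 does as well, so 20 is the unique centroid.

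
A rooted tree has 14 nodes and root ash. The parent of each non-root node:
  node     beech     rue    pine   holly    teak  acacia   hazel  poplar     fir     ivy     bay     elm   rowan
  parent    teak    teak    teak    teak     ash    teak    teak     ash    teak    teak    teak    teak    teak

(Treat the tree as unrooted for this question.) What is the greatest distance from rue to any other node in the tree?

3

The node farthest from rue is poplar, via rue-teak-ash-poplar — 3 edges.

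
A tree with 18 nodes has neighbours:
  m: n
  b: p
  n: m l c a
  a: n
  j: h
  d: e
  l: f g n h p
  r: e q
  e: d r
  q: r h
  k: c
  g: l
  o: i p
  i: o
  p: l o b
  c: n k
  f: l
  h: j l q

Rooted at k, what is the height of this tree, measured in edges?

8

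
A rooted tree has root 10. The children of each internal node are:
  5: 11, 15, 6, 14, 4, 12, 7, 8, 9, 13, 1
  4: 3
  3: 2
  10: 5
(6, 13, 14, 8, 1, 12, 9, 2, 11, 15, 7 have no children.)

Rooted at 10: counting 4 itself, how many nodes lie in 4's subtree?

The subtree rooted at 4 contains: 4, 3, 2 — 3 nodes.

3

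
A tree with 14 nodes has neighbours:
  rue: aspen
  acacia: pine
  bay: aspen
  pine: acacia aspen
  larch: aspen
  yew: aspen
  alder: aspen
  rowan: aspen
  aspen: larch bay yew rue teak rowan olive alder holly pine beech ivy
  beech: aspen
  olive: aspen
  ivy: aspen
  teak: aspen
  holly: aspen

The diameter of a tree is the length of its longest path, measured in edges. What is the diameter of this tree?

BFS from acacia reaches beech last, at distance 3; BFS from beech confirms no node is farther.
Path: acacia - pine - aspen - beech.

3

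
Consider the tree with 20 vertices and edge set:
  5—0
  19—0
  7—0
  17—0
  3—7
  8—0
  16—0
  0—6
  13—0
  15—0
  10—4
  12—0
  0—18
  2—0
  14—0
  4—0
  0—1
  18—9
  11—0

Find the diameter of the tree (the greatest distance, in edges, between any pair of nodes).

4

A longest path is 3-7-0-4-10, with 4 edges.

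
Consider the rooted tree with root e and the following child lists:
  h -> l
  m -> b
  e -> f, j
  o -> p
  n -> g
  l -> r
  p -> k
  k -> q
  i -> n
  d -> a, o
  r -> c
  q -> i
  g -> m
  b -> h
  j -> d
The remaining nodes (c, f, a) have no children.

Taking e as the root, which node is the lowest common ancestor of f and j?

e

Ancestors of f (toward the root): f, e.
Ancestors of j: j, e.
The deepest node appearing in both lists is e.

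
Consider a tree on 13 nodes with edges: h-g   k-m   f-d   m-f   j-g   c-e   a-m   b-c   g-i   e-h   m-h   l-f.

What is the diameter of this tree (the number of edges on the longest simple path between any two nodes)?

6

Starting from b, a farthest node is d at distance 6.
One longest path: b - c - e - h - m - f - d.
So the diameter is 6.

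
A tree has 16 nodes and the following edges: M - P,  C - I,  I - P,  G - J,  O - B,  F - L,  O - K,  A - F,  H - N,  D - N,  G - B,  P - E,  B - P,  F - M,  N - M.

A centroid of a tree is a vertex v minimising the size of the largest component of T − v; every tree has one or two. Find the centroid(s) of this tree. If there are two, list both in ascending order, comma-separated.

Removing P splits the tree into components of sizes 7, 5, 2, 1; the largest is 7 ≤ ⌊16/2⌋ = 8.
Every other node leaves some component of size > 8, so the centroid is unique.

P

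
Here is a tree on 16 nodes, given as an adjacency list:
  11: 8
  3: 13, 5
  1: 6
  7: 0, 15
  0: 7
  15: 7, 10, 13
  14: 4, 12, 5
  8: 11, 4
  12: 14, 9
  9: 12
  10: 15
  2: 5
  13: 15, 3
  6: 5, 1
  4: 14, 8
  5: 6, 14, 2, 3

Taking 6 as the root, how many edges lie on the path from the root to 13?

Climbing from 13 to the root: 13 – 3 – 5 – 6. That's 3 steps.

3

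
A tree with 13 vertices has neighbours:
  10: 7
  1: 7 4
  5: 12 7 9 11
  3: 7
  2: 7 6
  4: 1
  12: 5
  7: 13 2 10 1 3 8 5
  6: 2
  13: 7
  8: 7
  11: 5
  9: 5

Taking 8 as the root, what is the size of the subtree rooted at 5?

4

The subtree rooted at 5 contains: 5, 11, 12, 9 — 4 nodes.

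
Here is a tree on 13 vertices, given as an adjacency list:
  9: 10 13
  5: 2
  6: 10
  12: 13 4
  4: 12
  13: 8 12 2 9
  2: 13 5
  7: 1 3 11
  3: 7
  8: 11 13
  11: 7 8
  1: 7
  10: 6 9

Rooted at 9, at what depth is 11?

Climbing from 11 to the root: 11 – 8 – 13 – 9. That's 3 steps.

3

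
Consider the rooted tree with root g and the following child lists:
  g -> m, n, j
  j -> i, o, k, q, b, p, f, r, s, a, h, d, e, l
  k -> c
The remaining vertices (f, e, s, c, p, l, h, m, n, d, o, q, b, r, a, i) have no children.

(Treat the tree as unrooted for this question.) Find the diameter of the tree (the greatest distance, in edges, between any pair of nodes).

4

A longest path is c – k – j – g – n, with 4 edges.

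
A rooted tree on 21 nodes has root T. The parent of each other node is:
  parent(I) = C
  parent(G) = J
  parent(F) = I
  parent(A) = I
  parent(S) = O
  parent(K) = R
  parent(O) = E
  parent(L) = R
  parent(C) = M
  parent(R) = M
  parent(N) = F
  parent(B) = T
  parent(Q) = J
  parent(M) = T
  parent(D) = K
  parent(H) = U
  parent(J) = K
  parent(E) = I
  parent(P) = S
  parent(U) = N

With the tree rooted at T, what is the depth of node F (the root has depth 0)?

4

Path from T to F: T–M–C–I–F, which has 4 edges.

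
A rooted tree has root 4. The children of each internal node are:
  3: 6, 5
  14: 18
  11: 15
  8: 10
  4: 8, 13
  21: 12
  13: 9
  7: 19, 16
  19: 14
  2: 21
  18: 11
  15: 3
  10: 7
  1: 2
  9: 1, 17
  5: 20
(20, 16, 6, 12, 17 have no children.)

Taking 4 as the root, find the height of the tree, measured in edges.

11

The longest root-to-leaf path is 4 → 8 → 10 → 7 → 19 → 14 → 18 → 11 → 15 → 3 → 5 → 20 (11 edges).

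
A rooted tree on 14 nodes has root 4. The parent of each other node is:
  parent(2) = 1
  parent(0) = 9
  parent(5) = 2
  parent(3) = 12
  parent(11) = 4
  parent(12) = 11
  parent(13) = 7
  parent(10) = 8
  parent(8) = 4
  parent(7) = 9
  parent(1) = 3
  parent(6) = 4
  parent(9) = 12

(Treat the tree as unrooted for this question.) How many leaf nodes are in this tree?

The leaves are 0, 5, 6, 10, 13.
That is 5 leaves.

5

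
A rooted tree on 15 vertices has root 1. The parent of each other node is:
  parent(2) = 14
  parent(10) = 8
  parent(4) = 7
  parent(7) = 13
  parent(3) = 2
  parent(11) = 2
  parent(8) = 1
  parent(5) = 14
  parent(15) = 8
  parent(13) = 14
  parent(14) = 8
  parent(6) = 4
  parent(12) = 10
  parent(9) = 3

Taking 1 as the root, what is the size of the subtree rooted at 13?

4

13's subtree: {13, 7, 4, 6}, size 4.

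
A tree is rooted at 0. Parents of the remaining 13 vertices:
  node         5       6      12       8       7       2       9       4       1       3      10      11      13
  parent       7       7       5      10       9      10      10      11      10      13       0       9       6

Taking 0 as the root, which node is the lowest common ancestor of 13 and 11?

13's ancestor chain is 13, 6, 7, 9, 10, 0 and 11's is 11, 9, 10, 0; they first meet at 9.

9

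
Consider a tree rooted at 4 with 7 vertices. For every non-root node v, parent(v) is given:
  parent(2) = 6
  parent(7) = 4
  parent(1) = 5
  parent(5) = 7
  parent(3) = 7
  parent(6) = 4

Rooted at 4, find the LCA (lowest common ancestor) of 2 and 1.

Path 2→root: 2 6 4; path 1→root: 1 5 7 4.
First common node: 4.

4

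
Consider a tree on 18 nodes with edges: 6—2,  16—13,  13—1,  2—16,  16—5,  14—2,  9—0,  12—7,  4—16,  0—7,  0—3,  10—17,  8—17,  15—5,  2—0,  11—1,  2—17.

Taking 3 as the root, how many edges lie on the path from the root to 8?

4

Path from 3 to 8: 3 → 0 → 2 → 17 → 8, which has 4 edges.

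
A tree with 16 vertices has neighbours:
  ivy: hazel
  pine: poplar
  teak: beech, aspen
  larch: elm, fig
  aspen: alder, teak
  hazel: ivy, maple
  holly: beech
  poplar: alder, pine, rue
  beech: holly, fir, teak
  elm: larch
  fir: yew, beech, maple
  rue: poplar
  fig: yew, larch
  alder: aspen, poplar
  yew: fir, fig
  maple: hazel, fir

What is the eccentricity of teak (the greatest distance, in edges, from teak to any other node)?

A farthest node from teak is elm.
The path teak-beech-fir-yew-fig-larch-elm has 6 edges.

6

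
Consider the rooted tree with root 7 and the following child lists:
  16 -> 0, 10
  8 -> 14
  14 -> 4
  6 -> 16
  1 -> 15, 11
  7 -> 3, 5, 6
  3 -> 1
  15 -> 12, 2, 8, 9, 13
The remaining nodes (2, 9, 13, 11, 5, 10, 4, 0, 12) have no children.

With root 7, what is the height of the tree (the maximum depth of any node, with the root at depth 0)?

6

A deepest node is 4, reached by 7-3-1-15-8-14-4.
That path has 6 edges, so the height is 6.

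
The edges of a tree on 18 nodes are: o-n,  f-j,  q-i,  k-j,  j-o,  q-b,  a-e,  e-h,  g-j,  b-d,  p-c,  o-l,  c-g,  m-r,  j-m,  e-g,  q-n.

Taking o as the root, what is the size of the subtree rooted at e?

3

e's subtree: {e, h, a}, size 3.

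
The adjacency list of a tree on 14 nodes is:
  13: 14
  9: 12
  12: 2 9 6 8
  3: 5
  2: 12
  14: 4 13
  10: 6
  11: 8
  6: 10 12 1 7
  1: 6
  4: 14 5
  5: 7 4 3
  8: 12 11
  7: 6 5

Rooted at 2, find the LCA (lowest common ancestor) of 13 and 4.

4

13's ancestor chain is 13, 14, 4, 5, 7, 6, 12, 2 and 4's is 4, 5, 7, 6, 12, 2; they first meet at 4.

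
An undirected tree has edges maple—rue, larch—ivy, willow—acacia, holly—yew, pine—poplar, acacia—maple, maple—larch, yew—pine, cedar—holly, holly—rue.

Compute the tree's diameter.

7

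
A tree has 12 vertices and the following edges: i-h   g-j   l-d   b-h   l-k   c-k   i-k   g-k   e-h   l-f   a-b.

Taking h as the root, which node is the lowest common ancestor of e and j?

e's ancestor chain is e, h and j's is j, g, k, i, h; they first meet at h.

h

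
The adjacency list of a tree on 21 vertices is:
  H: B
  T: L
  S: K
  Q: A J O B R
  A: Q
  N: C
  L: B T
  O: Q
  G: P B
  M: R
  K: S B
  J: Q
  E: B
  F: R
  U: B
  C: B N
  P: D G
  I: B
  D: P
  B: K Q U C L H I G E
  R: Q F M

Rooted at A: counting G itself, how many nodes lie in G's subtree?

3

Descendants of G (including itself): G, P, D. That's 3.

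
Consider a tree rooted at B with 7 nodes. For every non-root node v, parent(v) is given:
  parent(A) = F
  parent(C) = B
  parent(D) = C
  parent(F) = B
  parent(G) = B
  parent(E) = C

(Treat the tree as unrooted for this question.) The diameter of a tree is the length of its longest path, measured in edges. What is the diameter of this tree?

4

A longest path is E–C–B–F–A, with 4 edges.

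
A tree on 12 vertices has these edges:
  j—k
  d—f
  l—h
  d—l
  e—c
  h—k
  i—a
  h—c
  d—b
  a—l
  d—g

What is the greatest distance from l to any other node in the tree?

Distances from l peak at 3, attained at j (e also at distance 3).
l-h-k-j

3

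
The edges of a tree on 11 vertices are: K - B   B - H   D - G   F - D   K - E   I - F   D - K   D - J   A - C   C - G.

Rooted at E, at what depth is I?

4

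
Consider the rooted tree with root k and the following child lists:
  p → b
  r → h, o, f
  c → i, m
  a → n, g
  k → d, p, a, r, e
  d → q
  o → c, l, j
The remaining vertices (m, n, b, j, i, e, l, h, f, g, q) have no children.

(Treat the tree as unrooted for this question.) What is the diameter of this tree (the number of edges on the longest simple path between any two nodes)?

Starting from g, a farthest node is i at distance 6.
One longest path: g–a–k–r–o–c–i.
So the diameter is 6.

6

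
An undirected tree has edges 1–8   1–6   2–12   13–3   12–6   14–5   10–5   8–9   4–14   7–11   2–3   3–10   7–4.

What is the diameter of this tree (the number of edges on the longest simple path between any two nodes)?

BFS from 11 reaches 9 last, at distance 12; BFS from 9 confirms no node is farther.
Path: 11–7–4–14–5–10–3–2–12–6–1–8–9.

12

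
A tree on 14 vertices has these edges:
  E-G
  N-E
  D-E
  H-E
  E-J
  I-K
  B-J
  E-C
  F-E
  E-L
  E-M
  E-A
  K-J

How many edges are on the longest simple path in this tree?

4

BFS from I reaches D last, at distance 4; BFS from D confirms no node is farther.
Path: I – K – J – E – D.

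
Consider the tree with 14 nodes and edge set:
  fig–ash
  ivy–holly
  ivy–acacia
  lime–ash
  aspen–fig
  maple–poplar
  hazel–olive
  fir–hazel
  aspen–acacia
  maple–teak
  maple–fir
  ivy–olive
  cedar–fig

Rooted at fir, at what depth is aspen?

5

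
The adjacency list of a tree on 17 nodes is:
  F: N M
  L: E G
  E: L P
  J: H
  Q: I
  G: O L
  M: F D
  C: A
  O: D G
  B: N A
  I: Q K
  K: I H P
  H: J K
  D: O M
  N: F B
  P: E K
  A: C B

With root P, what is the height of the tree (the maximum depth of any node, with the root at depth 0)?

11

The longest root-to-leaf path is P-E-L-G-O-D-M-F-N-B-A-C (11 edges).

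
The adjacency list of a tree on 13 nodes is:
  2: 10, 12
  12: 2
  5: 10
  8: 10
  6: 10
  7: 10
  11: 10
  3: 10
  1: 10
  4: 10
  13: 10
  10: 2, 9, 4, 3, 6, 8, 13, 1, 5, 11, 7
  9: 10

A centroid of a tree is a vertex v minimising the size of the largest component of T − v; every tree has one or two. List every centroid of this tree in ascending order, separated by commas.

Delete 10: the remaining components have sizes 2, 1, 1, 1, 1, 1, 1, 1, 1, 1, 1. Max 2 ≤ 6, so 10 is a centroid.
Every other node leaves some component of size > 6, so the centroid is unique.

10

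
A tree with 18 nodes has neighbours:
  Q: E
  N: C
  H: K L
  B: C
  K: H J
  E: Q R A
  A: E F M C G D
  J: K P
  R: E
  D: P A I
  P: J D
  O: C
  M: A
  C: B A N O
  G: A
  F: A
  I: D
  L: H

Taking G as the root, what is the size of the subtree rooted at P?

P's subtree: {P, J, K, H, L}, size 5.

5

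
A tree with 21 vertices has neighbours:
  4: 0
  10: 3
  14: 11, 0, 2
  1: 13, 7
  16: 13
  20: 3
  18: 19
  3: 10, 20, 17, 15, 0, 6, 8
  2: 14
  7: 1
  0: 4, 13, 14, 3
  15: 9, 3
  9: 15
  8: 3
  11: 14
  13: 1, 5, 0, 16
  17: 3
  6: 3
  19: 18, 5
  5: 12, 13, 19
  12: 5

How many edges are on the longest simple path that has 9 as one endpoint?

The node farthest from 9 is 18, via 9-15-3-0-13-5-19-18 — 7 edges.

7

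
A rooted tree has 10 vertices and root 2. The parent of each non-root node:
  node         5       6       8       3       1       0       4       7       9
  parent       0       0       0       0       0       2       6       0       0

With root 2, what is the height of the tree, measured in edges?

A deepest node is 4, reached by 2-0-6-4.
That path has 3 edges, so the height is 3.

3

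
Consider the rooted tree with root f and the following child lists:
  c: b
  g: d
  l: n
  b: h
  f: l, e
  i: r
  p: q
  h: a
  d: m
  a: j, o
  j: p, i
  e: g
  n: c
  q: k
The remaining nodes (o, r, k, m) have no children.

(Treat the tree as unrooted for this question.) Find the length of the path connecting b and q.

The path is b - h - a - j - p - q, which has 5 edges.

5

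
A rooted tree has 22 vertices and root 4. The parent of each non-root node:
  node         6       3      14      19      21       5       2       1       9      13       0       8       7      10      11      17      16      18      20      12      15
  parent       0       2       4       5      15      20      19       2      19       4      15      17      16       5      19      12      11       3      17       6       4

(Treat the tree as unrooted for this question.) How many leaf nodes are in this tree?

9

The leaves are 1, 7, 8, 9, 10, 13, 14, 18, 21.
That is 9 leaves.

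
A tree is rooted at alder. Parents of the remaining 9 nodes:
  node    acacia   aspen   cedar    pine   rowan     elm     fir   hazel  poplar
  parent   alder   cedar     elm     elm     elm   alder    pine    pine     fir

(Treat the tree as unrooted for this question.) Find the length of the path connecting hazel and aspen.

The path is hazel–pine–elm–cedar–aspen, which has 4 edges.

4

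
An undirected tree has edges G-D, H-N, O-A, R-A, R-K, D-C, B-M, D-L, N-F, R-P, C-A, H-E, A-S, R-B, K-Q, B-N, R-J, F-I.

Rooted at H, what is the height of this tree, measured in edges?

7

A deepest node is G, reached by H → N → B → R → A → C → D → G.
That path has 7 edges, so the height is 7.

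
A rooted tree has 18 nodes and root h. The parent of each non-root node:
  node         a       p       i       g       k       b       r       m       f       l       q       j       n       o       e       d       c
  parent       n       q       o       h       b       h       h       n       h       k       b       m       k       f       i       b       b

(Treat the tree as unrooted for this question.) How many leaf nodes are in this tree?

Exactly 9 nodes have a single neighbour: a, c, d, e, g, j, l, p, r.

9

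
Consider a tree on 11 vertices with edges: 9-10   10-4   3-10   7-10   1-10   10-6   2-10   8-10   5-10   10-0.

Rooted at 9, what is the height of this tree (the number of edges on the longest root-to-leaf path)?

A deepest node is 0, reached by 9 → 10 → 0.
That path has 2 edges, so the height is 2.

2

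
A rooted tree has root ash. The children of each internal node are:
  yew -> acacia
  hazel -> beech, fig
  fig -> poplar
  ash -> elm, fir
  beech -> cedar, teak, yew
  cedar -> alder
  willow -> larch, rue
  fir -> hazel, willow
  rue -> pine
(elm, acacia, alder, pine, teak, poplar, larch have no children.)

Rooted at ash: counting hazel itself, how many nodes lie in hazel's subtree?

9

Descendants of hazel (including itself): hazel, fig, beech, poplar, yew, cedar, teak, acacia, alder. That's 9.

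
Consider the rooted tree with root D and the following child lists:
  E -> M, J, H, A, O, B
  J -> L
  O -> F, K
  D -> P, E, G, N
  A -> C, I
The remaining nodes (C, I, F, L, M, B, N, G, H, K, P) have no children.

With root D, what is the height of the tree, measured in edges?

3

The longest root-to-leaf path is D → E → O → K (3 edges).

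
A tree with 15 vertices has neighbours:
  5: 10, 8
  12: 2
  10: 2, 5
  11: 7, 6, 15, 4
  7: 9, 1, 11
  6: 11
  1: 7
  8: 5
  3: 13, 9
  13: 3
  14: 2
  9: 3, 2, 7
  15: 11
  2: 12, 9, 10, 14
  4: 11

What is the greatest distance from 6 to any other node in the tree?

Distances from 6 peak at 7, attained at 8.
6–11–7–9–2–10–5–8

7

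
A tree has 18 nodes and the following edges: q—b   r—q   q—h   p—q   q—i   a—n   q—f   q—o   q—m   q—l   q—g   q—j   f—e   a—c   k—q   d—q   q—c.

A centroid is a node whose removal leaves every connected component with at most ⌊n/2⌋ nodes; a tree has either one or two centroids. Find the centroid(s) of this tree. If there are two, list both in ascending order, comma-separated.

Removing q splits the tree into components of sizes 3, 2, 1, 1, 1, 1, 1, 1, 1, 1, 1, 1, 1, 1; the largest is 3 ≤ ⌊18/2⌋ = 9.
Every other node leaves some component of size > 9, so the centroid is unique.

q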